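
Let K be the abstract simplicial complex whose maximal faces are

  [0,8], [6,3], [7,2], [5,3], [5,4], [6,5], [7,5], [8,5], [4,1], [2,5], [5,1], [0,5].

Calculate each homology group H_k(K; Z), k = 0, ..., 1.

Fix the vertex order 0 < 1 < 2 < 3 < 4 < 5 < 6 < 7 < 8 and write every simplex with vertices in increasing order. Then dim K = 1 and the simplices of K are:

  0-simplices (9): [0], [1], [2], [3], [4], [5], [6], [7], [8]
  1-simplices (12): [0,5], [0,8], [1,4], [1,5], [2,5], [2,7], [3,5], [3,6], [4,5], [5,6], [5,7], [5,8]

giving chain groups C_0 ≅ Z^9, C_1 ≅ Z^12.

Boundary ∂_1: C_1 → C_0 is given by ∂[p,q] = [q] − [p]. For instance
  ∂[2,7] = [7] − [2].
This gives a 9×12 integer matrix of rank 8; reducing to Smith normal form yields diagonal entries (1,1,1,1,1,1,1,1).

Now H_k = ker ∂_k / im ∂_{k+1}, so:

  H_0: rank C_0 − rank ∂_1 = 9 − 8 = 1, and the invariant factors of ∂_1 are all 1, so H_0 ≅ Z.
  H_1: rank ker ∂_1 − rank ∂_2 = (12 − 8) − 0 = 4, and there is no ∂_2, so H_1 ≅ Z^4.

(K is a triangulation of a wedge of 4 circles.)

H_0 = Z,  H_1 = Z^4.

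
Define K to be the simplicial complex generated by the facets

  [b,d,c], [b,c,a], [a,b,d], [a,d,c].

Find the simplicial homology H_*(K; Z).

H_0 = Z,  H_1 = 0,  H_2 = Z.

Take the total order a < b < c < d on the vertex set. Then K (dimension 2) consists of the simplices:

  0-simplices (4): a, b, c, d
  1-simplices (6): ab, ac, ad, bc, bd, cd
  2-simplices (4): abc, abd, acd, bcd

so the chain groups are C_0 ≅ Z^4, C_1 ≅ Z^6, C_2 ≅ Z^4.

The boundary map ∂_1: C_1 → C_0 sends each edge [p,q] (with p < q) to q − p. For instance
  ∂bd = d − b.
This gives a 4×6 integer matrix of rank 3; reducing to Smith normal form yields diagonal entries (1,1,1).

Boundary ∂_2: C_2 → C_1 maps a triangle to the signed sum of its edges. For instance
  ∂acd = cd − ad + ac,
  ∂abd = bd − ad + ab.
This gives a 6×4 integer matrix of rank 3; reducing to Smith normal form yields diagonal entries (1,1,1).

Reading off H_k = ker ∂_k / im ∂_{k+1}:

  H_0: rank C_0 − rank ∂_1 = 4 − 3 = 1, and the invariant factors of ∂_1 are all 1, so H_0 = Z.
  H_1: rank ker ∂_1 − rank ∂_2 = (6 − 3) − 3 = 0, and the invariant factors of ∂_2 are all 1, so H_1 = 0.
  H_2: rank ker ∂_2 − rank ∂_3 = (4 − 3) − 0 = 1, and there is no ∂_3, so H_2 = Z.

(K is a triangulation of the 2-sphere S^2.)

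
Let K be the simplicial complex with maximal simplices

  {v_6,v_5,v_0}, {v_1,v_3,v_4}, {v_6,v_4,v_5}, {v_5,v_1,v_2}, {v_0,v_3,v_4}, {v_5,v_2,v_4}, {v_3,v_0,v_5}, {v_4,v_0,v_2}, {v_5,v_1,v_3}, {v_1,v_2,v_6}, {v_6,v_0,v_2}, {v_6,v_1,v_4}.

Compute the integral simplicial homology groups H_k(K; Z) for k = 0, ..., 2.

Take the total order v_0 < v_1 < v_2 < v_3 < v_4 < v_5 < v_6 on the vertex set. Then K (dimension 2) consists of the simplices:

  0-simplices (7): [v_0], [v_1], [v_2], [v_3], [v_4], [v_5], [v_6]
  1-simplices (18): (18 of them)
  2-simplices (12): (12 of them)

Hence C_0 ≅ Z^7, C_1 ≅ Z^18, C_2 ≅ Z^12.

∂_1: C_1 → C_0 sends each edge [p,q] (with p < q) to q − p. For instance
  ∂[v_0,v_6] = [v_6] − [v_0].
The 7×18 boundary matrix has rank 6 and Smith normal form diag(1,1,1,1,1,1).

∂_2: C_2 → C_1 maps a triangle to the signed sum of its edges. For instance
  ∂[v_0,v_3,v_4] = [v_3,v_4] − [v_0,v_4] + [v_0,v_3],
  ∂[v_0,v_5,v_6] = [v_5,v_6] − [v_0,v_6] + [v_0,v_5].
The resulting 18×12 matrix has rank 12, and its Smith normal form has invariant factors (1,1,1,1,1,1,1,1,1,1,1,2).

Computing H_k = (kernel of ∂_k) / (image of ∂_{k+1}):

  H_0: rank C_0 − rank ∂_1 = 7 − 6 = 1, and the invariant factors of ∂_1 are all 1, so H_0 = Z.
  H_1: rank ker ∂_1 − rank ∂_2 = (18 − 6) − 12 = 0, and ∂_2 has invariant factor 2 > 1, so H_1 = Z/2.
  H_2: rank ker ∂_2 − rank ∂_3 = (12 − 12) − 0 = 0, and there is no ∂_3, so H_2 = 0.

As a check, the Euler characteristic is 7 − 18 + 12 = 1, which agrees with 1 − 0 + 0 = 1.

H_0 ≅ Z,  H_1 ≅ Z/2,  H_2 = 0.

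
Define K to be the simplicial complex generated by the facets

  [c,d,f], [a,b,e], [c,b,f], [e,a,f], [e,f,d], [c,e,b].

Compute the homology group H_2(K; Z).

H_2 ≅ 0.

We work with the vertex ordering a < b < c < d < e < f. The simplices of K, each written with vertices in increasing order, are:

  0-simplices (6): a, b, c, d, e, f
  1-simplices (12): ab, ae, af, bc, be, bf, cd, ce, cf, de, df, ef
  2-simplices (6): abe, aef, bce, bcf, cdf, def

so the chain groups are C_0 ≅ Z^6, C_1 ≅ Z^12, C_2 ≅ Z^6.

∂_1: C_1 → C_0 sends each edge [p,q] (with p < q) to q − p.
This gives a 6×12 integer matrix of rank 5; reducing to Smith normal form yields diagonal entries (1,1,1,1,1).

The boundary map ∂_2: C_2 → C_1 sends each 2-simplex [p,q,r] to [q,r] − [p,r] + [p,q]. For instance
  ∂cdf = df − cf + cd,
  ∂bcf = cf − bf + bc.
The resulting 12×6 matrix has rank 6, and its Smith normal form has invariant factors (1,1,1,1,1,1).

Reading off H_k = ker ∂_k / im ∂_{k+1}:

  H_2: rank ker ∂_2 − rank ∂_3 = (6 − 6) − 0 = 0, and there is no ∂_3, so H_2 ≅ 0.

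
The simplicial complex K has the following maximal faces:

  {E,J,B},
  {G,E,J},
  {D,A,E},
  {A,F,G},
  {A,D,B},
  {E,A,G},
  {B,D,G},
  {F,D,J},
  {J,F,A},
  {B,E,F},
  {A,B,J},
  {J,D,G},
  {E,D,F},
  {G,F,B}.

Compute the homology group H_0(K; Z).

Order the vertices as A < B < D < E < F < G < J. Listing each simplex with vertices in this order, K has dimension 2 with simplices:

  0-simplices (7): A, B, D, E, F, G, J
  1-simplices (21): AB, AD, AE, AF, AG, AJ, BD, BE, BF, BG, BJ, DE, DF, DG, DJ, EF, EG, EJ, FG, FJ, GJ
  2-simplices (14): ABD, ABJ, ADE, AEG, AFG, AFJ, BDG, BEF, BEJ, BFG, DEF, DFJ, DGJ, EGJ

so the chain groups are C_0 ≅ Z^7, C_1 ≅ Z^21, C_2 ≅ Z^14.

∂_1: C_1 → C_0 maps an edge to its endpoints' difference, ∂[p,q] = q − p. For instance
  ∂BJ = J − B.
The 7×21 boundary matrix has rank 6 and Smith normal form diag(1,1,1,1,1,1).

∂_2: C_2 → C_1 acts by ∂[p,q,r] = [q,r] − [p,r] + [p,q]. For instance
  ∂BEF = EF − BF + BE,
  ∂DFJ = FJ − DJ + DF.
As a 21×14 matrix over Z this has rank 13, with invariant factors (1,1,1,1,1,1,1,1,1,1,1,1,1).

Computing H_k = (kernel of ∂_k) / (image of ∂_{k+1}):

  H_0: rank C_0 − rank ∂_1 = 7 − 6 = 1, and the invariant factors of ∂_1 are all 1, so H_0 = Z.

(K is a triangulation of the torus T^2.)

H_0 = Z.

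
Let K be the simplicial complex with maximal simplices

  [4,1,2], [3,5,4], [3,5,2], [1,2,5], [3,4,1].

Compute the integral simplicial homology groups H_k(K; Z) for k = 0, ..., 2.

H_0 ≅ Z,  H_1 ≅ Z,  H_2 = 0.

Fix the vertex order 1 < 2 < 3 < 4 < 5 and write every simplex with vertices in increasing order. Then dim K = 2 and the simplices of K are:

  0-simplices (5): [1], [2], [3], [4], [5]
  1-simplices (10): [1,2], [1,3], [1,4], [1,5], [2,3], [2,4], [2,5], [3,4], [3,5], [4,5]
  2-simplices (5): [1,2,4], [1,2,5], [1,3,4], [2,3,5], [3,4,5]

giving chain groups C_0 ≅ Z^5, C_1 ≅ Z^10, C_2 ≅ Z^5.

∂_1: C_1 → C_0 maps an edge to its endpoints' difference, ∂[p,q] = q − p. For instance
  ∂[3,5] = [5] − [3].
The 5×10 boundary matrix has rank 4 and Smith normal form diag(1,1,1,1).

Boundary ∂_2: C_2 → C_1 acts by ∂[p,q,r] = [q,r] − [p,r] + [p,q]. For instance
  ∂[1,2,5] = [2,5] − [1,5] + [1,2],
  ∂[1,2,4] = [2,4] − [1,4] + [1,2].
The resulting 10×5 matrix has rank 5, and its Smith normal form has invariant factors (1,1,1,1,1).

Now H_k = ker ∂_k / im ∂_{k+1}, so:

  H_0: rank C_0 − rank ∂_1 = 5 − 4 = 1, and the invariant factors of ∂_1 are all 1, so H_0 ≅ Z.
  H_1: rank ker ∂_1 − rank ∂_2 = (10 − 4) − 5 = 1, and the invariant factors of ∂_2 are all 1, so H_1 ≅ Z.
  H_2: rank ker ∂_2 − rank ∂_3 = (5 − 5) − 0 = 0, and there is no ∂_3, so H_2 ≅ 0.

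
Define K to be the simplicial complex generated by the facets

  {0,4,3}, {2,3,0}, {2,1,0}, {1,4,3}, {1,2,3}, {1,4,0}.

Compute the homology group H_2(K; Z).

Take the total order 0 < 1 < 2 < 3 < 4 on the vertex set. Then K (dimension 2) consists of the simplices:

  0-simplices (5): [0], [1], [2], [3], [4]
  1-simplices (9): [0,1], [0,2], [0,3], [0,4], [1,2], [1,3], [1,4], [2,3], [3,4]
  2-simplices (6): [0,1,2], [0,1,4], [0,2,3], [0,3,4], [1,2,3], [1,3,4]

Hence C_0 ≅ Z^5, C_1 ≅ Z^9, C_2 ≅ Z^6.

Boundary ∂_1: C_1 → C_0 is given by ∂[p,q] = [q] − [p]. For instance
  ∂[1,2] = [2] − [1].
This gives a 5×9 integer matrix of rank 4; reducing to Smith normal form yields diagonal entries (1,1,1,1).

Boundary ∂_2: C_2 → C_1 maps a triangle to the signed sum of its edges. For instance
  ∂[0,3,4] = [3,4] − [0,4] + [0,3],
  ∂[1,3,4] = [3,4] − [1,4] + [1,3].
As a 9×6 matrix over Z this has rank 5, with invariant factors (1,1,1,1,1).

From H_k ≅ ker(∂_k) / im(∂_{k+1}) we obtain:

  H_2: rank ker ∂_2 − rank ∂_3 = (6 − 5) − 0 = 1, and there is no ∂_3, so H_2 = Z.

(K is a triangulation of the 2-sphere S^2.)

H_2 = Z.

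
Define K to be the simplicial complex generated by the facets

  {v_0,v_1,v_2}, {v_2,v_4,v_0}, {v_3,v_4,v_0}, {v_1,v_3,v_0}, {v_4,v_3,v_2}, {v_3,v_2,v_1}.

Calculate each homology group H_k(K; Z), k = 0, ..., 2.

H_0 = Z,  H_1 = 0,  H_2 = Z.

Order the vertices as v_0 < v_1 < v_2 < v_3 < v_4. Listing each simplex with vertices in this order, K has dimension 2 with simplices:

  0-simplices (5): [v_0], [v_1], [v_2], [v_3], [v_4]
  1-simplices (9): [v_0,v_1], [v_0,v_2], [v_0,v_3], [v_0,v_4], [v_1,v_2], [v_1,v_3], [v_2,v_3], [v_2,v_4], [v_3,v_4]
  2-simplices (6): [v_0,v_1,v_2], [v_0,v_1,v_3], [v_0,v_2,v_4], [v_0,v_3,v_4], [v_1,v_2,v_3], [v_2,v_3,v_4]

giving chain groups C_0 ≅ Z^5, C_1 ≅ Z^9, C_2 ≅ Z^6.

The boundary map ∂_1: C_1 → C_0 is given by ∂[p,q] = [q] − [p].
This gives a 5×9 integer matrix of rank 4; reducing to Smith normal form yields diagonal entries (1,1,1,1).

Boundary ∂_2: C_2 → C_1 sends each 2-simplex [p,q,r] to [q,r] − [p,r] + [p,q]. For instance
  ∂[v_0,v_3,v_4] = [v_3,v_4] − [v_0,v_4] + [v_0,v_3],
  ∂[v_2,v_3,v_4] = [v_3,v_4] − [v_2,v_4] + [v_2,v_3].
As a 9×6 matrix over Z this has rank 5, with invariant factors (1,1,1,1,1).

From H_k ≅ ker(∂_k) / im(∂_{k+1}) we obtain:

  H_0: rank C_0 − rank ∂_1 = 5 − 4 = 1, and the invariant factors of ∂_1 are all 1, so H_0 ≅ Z.
  H_1: rank ker ∂_1 − rank ∂_2 = (9 − 4) − 5 = 0, and the invariant factors of ∂_2 are all 1, so H_1 ≅ 0.
  H_2: rank ker ∂_2 − rank ∂_3 = (6 − 5) − 0 = 1, and there is no ∂_3, so H_2 ≅ Z.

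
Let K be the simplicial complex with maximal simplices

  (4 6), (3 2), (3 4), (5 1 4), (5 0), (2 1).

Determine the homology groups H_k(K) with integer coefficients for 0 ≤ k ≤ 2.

Fix the vertex order 0 < 1 < 2 < 3 < 4 < 5 < 6 and write every simplex with vertices in increasing order. Then dim K = 2 and the simplices of K are:

  0-simplices (7): [0], [1], [2], [3], [4], [5], [6]
  1-simplices (8): [0,5], [1,2], [1,4], [1,5], [2,3], [3,4], [4,5], [4,6]
  2-simplices (1): [1,4,5]

so the chain groups are C_0 ≅ Z^7, C_1 ≅ Z^8, C_2 ≅ Z^1.

The boundary map ∂_1: C_1 → C_0 is given by ∂[p,q] = [q] − [p]. For instance
  ∂[0,5] = [5] − [0].
As a 7×8 matrix over Z this has rank 6, with invariant factors (1,1,1,1,1,1).

∂_2: C_2 → C_1 maps a triangle to the signed sum of its edges. For instance
  ∂[1,4,5] = [4,5] − [1,5] + [1,4].
The resulting 8×1 matrix has rank 1, and its Smith normal form has invariant factors (1).

Computing H_k = (kernel of ∂_k) / (image of ∂_{k+1}):

  H_0: rank C_0 − rank ∂_1 = 7 − 6 = 1, and the invariant factors of ∂_1 are all 1, so H_0 ≅ Z.
  H_1: rank ker ∂_1 − rank ∂_2 = (8 − 6) − 1 = 1, and the invariant factors of ∂_2 are all 1, so H_1 ≅ Z.
  H_2: rank ker ∂_2 − rank ∂_3 = (1 − 1) − 0 = 0, and there is no ∂_3, so H_2 ≅ 0.

H_0 ≅ Z,  H_1 ≅ Z,  H_2 = 0.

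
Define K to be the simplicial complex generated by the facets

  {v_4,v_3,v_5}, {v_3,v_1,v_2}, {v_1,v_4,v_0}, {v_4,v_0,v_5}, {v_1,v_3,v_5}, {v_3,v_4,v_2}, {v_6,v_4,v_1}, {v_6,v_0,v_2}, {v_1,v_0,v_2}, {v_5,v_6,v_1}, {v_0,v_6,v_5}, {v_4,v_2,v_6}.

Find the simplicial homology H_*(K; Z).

We work with the vertex ordering v_0 < v_1 < v_2 < v_3 < v_4 < v_5 < v_6. The simplices of K, each written with vertices in increasing order, are:

  0-simplices (7): [v_0], [v_1], [v_2], [v_3], [v_4], [v_5], [v_6]
  1-simplices (18): (18 of them)
  2-simplices (12): (12 of them)

so the chain groups are C_0 ≅ Z^7, C_1 ≅ Z^18, C_2 ≅ Z^12.

Boundary ∂_1: C_1 → C_0 maps an edge to its endpoints' difference, ∂[p,q] = q − p.
The 7×18 boundary matrix has rank 6 and Smith normal form diag(1,1,1,1,1,1).

The boundary map ∂_2: C_2 → C_1 maps a triangle to the signed sum of its edges. For instance
  ∂[v_0,v_2,v_6] = [v_2,v_6] − [v_0,v_6] + [v_0,v_2],
  ∂[v_3,v_4,v_5] = [v_4,v_5] − [v_3,v_5] + [v_3,v_4].
As a 18×12 matrix over Z this has rank 12, with invariant factors (1,1,1,1,1,1,1,1,1,1,1,2).

Reading off H_k = ker ∂_k / im ∂_{k+1}:

  H_0: rank C_0 − rank ∂_1 = 7 − 6 = 1, and the invariant factors of ∂_1 are all 1, so H_0 = Z.
  H_1: rank ker ∂_1 − rank ∂_2 = (18 − 6) − 12 = 0, and ∂_2 has invariant factor 2 > 1, so H_1 = Z_2.
  H_2: rank ker ∂_2 − rank ∂_3 = (12 − 12) − 0 = 0, and there is no ∂_3, so H_2 = 0.

H_0 ≅ Z,  H_1 ≅ Z_2,  H_2 = 0.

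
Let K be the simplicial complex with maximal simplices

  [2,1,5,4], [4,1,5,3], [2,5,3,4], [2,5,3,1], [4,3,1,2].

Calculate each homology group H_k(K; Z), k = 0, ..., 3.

Fix the vertex order 1 < 2 < 3 < 4 < 5 and write every simplex with vertices in increasing order. Then dim K = 3 and the simplices of K are:

  0-simplices (5): [1], [2], [3], [4], [5]
  1-simplices (10): [1,2], [1,3], [1,4], [1,5], [2,3], [2,4], [2,5], [3,4], [3,5], [4,5]
  2-simplices (10): [1,2,3], [1,2,4], [1,2,5], [1,3,4], [1,3,5], [1,4,5], [2,3,4], [2,3,5], [2,4,5], [3,4,5]
  3-simplices (5): [1,2,3,4], [1,2,3,5], [1,2,4,5], [1,3,4,5], [2,3,4,5]

so the chain groups are C_0 ≅ Z^5, C_1 ≅ Z^10, C_2 ≅ Z^10, C_3 ≅ Z^5.

The boundary map ∂_1: C_1 → C_0 maps an edge to its endpoints' difference, ∂[p,q] = q − p.
This gives a 5×10 integer matrix of rank 4; reducing to Smith normal form yields diagonal entries (1,1,1,1).

Boundary ∂_2: C_2 → C_1 sends each 2-simplex [p,q,r] to [q,r] − [p,r] + [p,q]. For instance
  ∂[2,3,4] = [3,4] − [2,4] + [2,3],
  ∂[1,3,4] = [3,4] − [1,4] + [1,3].
The 10×10 boundary matrix has rank 6 and Smith normal form diag(1,1,1,1,1,1).

∂_3: C_3 → C_2 sends each 3-simplex σ to the alternating sum Σ_i (−1)^i (σ with its i-th vertex removed). For instance
  ∂[1,3,4,5] = [3,4,5] − [1,4,5] + [1,3,5] − [1,3,4],
  ∂[1,2,4,5] = [2,4,5] − [1,4,5] + [1,2,5] − [1,2,4].
The 10×5 boundary matrix has rank 4 and Smith normal form diag(1,1,1,1).

Reading off H_k = ker ∂_k / im ∂_{k+1}:

  H_0: rank C_0 − rank ∂_1 = 5 − 4 = 1, and the invariant factors of ∂_1 are all 1, so H_0 = Z.
  H_1: rank ker ∂_1 − rank ∂_2 = (10 − 4) − 6 = 0, and the invariant factors of ∂_2 are all 1, so H_1 = 0.
  H_2: rank ker ∂_2 − rank ∂_3 = (10 − 6) − 4 = 0, and the invariant factors of ∂_3 are all 1, so H_2 = 0.
  H_3: rank ker ∂_3 − rank ∂_4 = (5 − 4) − 0 = 1, and there is no ∂_4, so H_3 = Z.

As a check, the Euler characteristic is 5 − 10 + 10 − 5 = 0, which agrees with 1 − 0 + 0 − 1 = 0.

H_0 ≅ Z,  H_1 = 0,  H_2 = 0,  H_3 ≅ Z.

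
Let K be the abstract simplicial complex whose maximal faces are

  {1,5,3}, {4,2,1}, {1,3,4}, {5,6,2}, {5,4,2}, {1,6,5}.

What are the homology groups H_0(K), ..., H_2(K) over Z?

Take the total order 1 < 2 < 3 < 4 < 5 < 6 on the vertex set. Then K (dimension 2) consists of the simplices:

  0-simplices (6): [1], [2], [3], [4], [5], [6]
  1-simplices (12): [1,2], [1,3], [1,4], [1,5], [1,6], [2,4], [2,5], [2,6], [3,4], [3,5], [4,5], [5,6]
  2-simplices (6): [1,2,4], [1,3,4], [1,3,5], [1,5,6], [2,4,5], [2,5,6]

so the chain groups are C_0 ≅ Z^6, C_1 ≅ Z^12, C_2 ≅ Z^6.

Boundary ∂_1: C_1 → C_0 sends each edge [p,q] (with p < q) to q − p. For instance
  ∂[5,6] = [6] − [5].
The resulting 6×12 matrix has rank 5, and its Smith normal form has invariant factors (1,1,1,1,1).

∂_2: C_2 → C_1 maps a triangle to the signed sum of its edges. For instance
  ∂[1,5,6] = [5,6] − [1,6] + [1,5],
  ∂[2,4,5] = [4,5] − [2,5] + [2,4].
This gives a 12×6 integer matrix of rank 6; reducing to Smith normal form yields diagonal entries (1,1,1,1,1,1).

Now H_k = ker ∂_k / im ∂_{k+1}, so:

  H_0: rank C_0 − rank ∂_1 = 6 − 5 = 1, and the invariant factors of ∂_1 are all 1, so H_0 ≅ Z.
  H_1: rank ker ∂_1 − rank ∂_2 = (12 − 5) − 6 = 1, and the invariant factors of ∂_2 are all 1, so H_1 ≅ Z.
  H_2: rank ker ∂_2 − rank ∂_3 = (6 − 6) − 0 = 0, and there is no ∂_3, so H_2 ≅ 0.

(K is a triangulation of the cylinder S^1 x I.)

H_0 = Z,  H_1 = Z,  H_2 = 0.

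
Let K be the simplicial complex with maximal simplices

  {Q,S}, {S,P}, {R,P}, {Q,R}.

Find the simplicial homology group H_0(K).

H_0 ≅ Z.

Take the total order P < Q < R < S on the vertex set. Then K (dimension 1) consists of the simplices:

  0-simplices (4): P, Q, R, S
  1-simplices (4): PR, PS, QR, QS

giving chain groups C_0 ≅ Z^4, C_1 ≅ Z^4.

∂_1: C_1 → C_0 is given by ∂[p,q] = [q] − [p]. For instance
  ∂PR = R − P.
This gives a 4×4 integer matrix of rank 3; reducing to Smith normal form yields diagonal entries (1,1,1).

Reading off H_k = ker ∂_k / im ∂_{k+1}:

  H_0: rank C_0 − rank ∂_1 = 4 − 3 = 1, and the invariant factors of ∂_1 are all 1, so H_0 ≅ Z.

(K is a triangulation of the circle S^1.)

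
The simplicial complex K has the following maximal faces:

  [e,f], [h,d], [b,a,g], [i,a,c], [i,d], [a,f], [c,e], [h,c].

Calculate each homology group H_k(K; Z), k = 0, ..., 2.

K has 9 vertices, 12 edges, 2 triangles.
rank ∂_0 = 0, rank ∂_1 = 8 ⇒ b_0 = 9 − 0 − 8 = 1; all invariant factors of ∂_1 are 1 so no torsion. So H_0 = Z.
rank ∂_1 = 8, rank ∂_2 = 2 ⇒ b_1 = 12 − 8 − 2 = 2; all invariant factors of ∂_2 are 1 so no torsion. So H_1 = Z^2.
rank ∂_2 = 2, rank ∂_3 = 0 ⇒ b_2 = 2 − 2 − 0 = 0. So H_2 = 0.

H_0 ≅ Z,  H_1 ≅ Z^2,  H_2 = 0.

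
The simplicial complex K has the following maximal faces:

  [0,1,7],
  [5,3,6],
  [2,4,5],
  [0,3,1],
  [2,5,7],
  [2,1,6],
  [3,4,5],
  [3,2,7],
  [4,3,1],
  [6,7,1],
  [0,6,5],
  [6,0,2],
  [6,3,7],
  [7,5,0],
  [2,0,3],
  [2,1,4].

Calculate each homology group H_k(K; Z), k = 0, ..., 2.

H_0 ≅ Z,  H_1 ≅ Z^2,  H_2 ≅ Z.

Fix the vertex order 0 < 1 < 2 < 3 < 4 < 5 < 6 < 7 and write every simplex with vertices in increasing order. Then dim K = 2 and the simplices of K are:

  0-simplices (8): [0], [1], [2], [3], [4], [5], [6], [7]
  1-simplices (24): (24 of them)
  2-simplices (16): [0,1,3], [0,1,7], [0,2,3], [0,2,6], [0,5,6], [0,5,7], [1,2,4], [1,2,6], [1,3,4], [1,6,7], [2,3,7], [2,4,5], [2,5,7], [3,4,5], [3,5,6], [3,6,7]

giving chain groups C_0 ≅ Z^8, C_1 ≅ Z^24, C_2 ≅ Z^16.

Boundary ∂_1: C_1 → C_0 sends each edge [p,q] (with p < q) to q − p.
This gives a 8×24 integer matrix of rank 7; reducing to Smith normal form yields diagonal entries (1,1,1,1,1,1,1).

The boundary map ∂_2: C_2 → C_1 acts by ∂[p,q,r] = [q,r] − [p,r] + [p,q]. For instance
  ∂[3,6,7] = [6,7] − [3,7] + [3,6],
  ∂[2,3,7] = [3,7] − [2,7] + [2,3].
The resulting 24×16 matrix has rank 15, and its Smith normal form has invariant factors (1,1,1,1,1,1,1,1,1,1,1,1,1,1,1).

From H_k ≅ ker(∂_k) / im(∂_{k+1}) we obtain:

  H_0: rank C_0 − rank ∂_1 = 8 − 7 = 1, and the invariant factors of ∂_1 are all 1, so H_0 ≅ Z.
  H_1: rank ker ∂_1 − rank ∂_2 = (24 − 7) − 15 = 2, and the invariant factors of ∂_2 are all 1, so H_1 ≅ Z^2.
  H_2: rank ker ∂_2 − rank ∂_3 = (16 − 15) − 0 = 1, and there is no ∂_3, so H_2 ≅ Z.

As a check, the Euler characteristic is 8 − 24 + 16 = 0, which agrees with 1 − 2 + 1 = 0.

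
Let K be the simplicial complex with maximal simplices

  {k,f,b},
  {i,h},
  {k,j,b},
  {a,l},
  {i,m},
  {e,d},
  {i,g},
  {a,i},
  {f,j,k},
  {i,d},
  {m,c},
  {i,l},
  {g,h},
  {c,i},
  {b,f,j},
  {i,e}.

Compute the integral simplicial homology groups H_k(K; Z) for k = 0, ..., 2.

Take the total order a < b < c < d < e < f < g < h < i < j < k < l < m on the vertex set. Then K (dimension 2) consists of the simplices:

  0-simplices (13): a, b, c, d, e, f, g, h, i, j, k, l, m
  1-simplices (18): ai, al, bf, bj, bk, ci, cm, de, di, ei, fj, fk, gh, gi, hi, il, im, jk
  2-simplices (4): bfj, bfk, bjk, fjk

so the chain groups are C_0 ≅ Z^13, C_1 ≅ Z^18, C_2 ≅ Z^4.

∂_1: C_1 → C_0 sends each edge [p,q] (with p < q) to q − p.
The resulting 13×18 matrix has rank 11, and its Smith normal form has invariant factors (1,1,1,1,1,1,1,1,1,1,1).

∂_2: C_2 → C_1 acts by ∂[p,q,r] = [q,r] − [p,r] + [p,q]. For instance
  ∂bfk = fk − bk + bf,
  ∂bjk = jk − bk + bj.
The resulting 18×4 matrix has rank 3, and its Smith normal form has invariant factors (1,1,1).

Now H_k = ker ∂_k / im ∂_{k+1}, so:

  H_0: rank C_0 − rank ∂_1 = 13 − 11 = 2, and the invariant factors of ∂_1 are all 1, so H_0 ≅ Z^2.
  H_1: rank ker ∂_1 − rank ∂_2 = (18 − 11) − 3 = 4, and the invariant factors of ∂_2 are all 1, so H_1 ≅ Z^4.
  H_2: rank ker ∂_2 − rank ∂_3 = (4 − 3) − 0 = 1, and there is no ∂_3, so H_2 ≅ Z.

As a check, the Euler characteristic is 13 − 18 + 4 = -1, which agrees with 2 − 4 + 1 = -1.
(K is a triangulation of the disjoint union of the 2-sphere S^2 and a wedge of 4 circles.)

H_0 ≅ Z^2,  H_1 ≅ Z^4,  H_2 ≅ Z.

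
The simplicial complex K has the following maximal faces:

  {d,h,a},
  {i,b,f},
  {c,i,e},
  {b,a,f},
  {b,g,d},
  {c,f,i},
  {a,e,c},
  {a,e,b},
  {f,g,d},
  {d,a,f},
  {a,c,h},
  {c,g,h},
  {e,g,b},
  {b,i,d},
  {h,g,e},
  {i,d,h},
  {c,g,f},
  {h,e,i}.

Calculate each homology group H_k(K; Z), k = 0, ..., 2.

H_0 ≅ Z,  H_1 ≅ Z ⊕ Z/2Z,  H_2 = 0.

Order the vertices as a < b < c < d < e < f < g < h < i. Listing each simplex with vertices in this order, K has dimension 2 with simplices:

  0-simplices (9): a, b, c, d, e, f, g, h, i
  1-simplices (27): ab, ac, ad, ae, af, ah, bd, be, bf, bg, bi, ce, cf, cg, ch, ci, df, dg, dh, di, eg, eh, ei, fg, fi, gh, hi
  2-simplices (18): abe, abf, ace, ach, adf, adh, bdg, bdi, beg, bfi, cei, cfg, cfi, cgh, dfg, dhi, egh, ehi

Hence C_0 ≅ Z^9, C_1 ≅ Z^27, C_2 ≅ Z^18.

Boundary ∂_1: C_1 → C_0 maps an edge to its endpoints' difference, ∂[p,q] = q − p. For instance
  ∂ac = c − a.
The 9×27 boundary matrix has rank 8 and Smith normal form diag(1,1,1,1,1,1,1,1).

The boundary map ∂_2: C_2 → C_1 acts by ∂[p,q,r] = [q,r] − [p,r] + [p,q]. For instance
  ∂bdi = di − bi + bd,
  ∂adh = dh − ah + ad.
As a 27×18 matrix over Z this has rank 18, with invariant factors (1,1,1,1,1,1,1,1,1,1,1,1,1,1,1,1,1,2).

Reading off H_k = ker ∂_k / im ∂_{k+1}:

  H_0: rank C_0 − rank ∂_1 = 9 − 8 = 1, and the invariant factors of ∂_1 are all 1, so H_0 = Z.
  H_1: rank ker ∂_1 − rank ∂_2 = (27 − 8) − 18 = 1, and ∂_2 has invariant factor 2 > 1, so H_1 = Z ⊕ Z/2Z.
  H_2: rank ker ∂_2 − rank ∂_3 = (18 − 18) − 0 = 0, and there is no ∂_3, so H_2 = 0.

(K is a triangulation of the Klein bottle.)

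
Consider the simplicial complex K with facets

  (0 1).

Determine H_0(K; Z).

We work with the vertex ordering 0 < 1. The simplices of K, each written with vertices in increasing order, are:

  0-simplices (2): [0], [1]
  1-simplices (1): [0,1]

giving chain groups C_0 ≅ Z^2, C_1 ≅ Z^1.

Boundary ∂_1: C_1 → C_0 maps an edge to its endpoints' difference, ∂[p,q] = q − p. For instance
  ∂[0,1] = [1] − [0].
This gives a 2×1 integer matrix of rank 1; reducing to Smith normal form yields diagonal entries (1).

Now H_k = ker ∂_k / im ∂_{k+1}, so:

  H_0: rank C_0 − rank ∂_1 = 2 − 1 = 1, and the invariant factors of ∂_1 are all 1, so H_0 ≅ Z.

H_0 ≅ Z.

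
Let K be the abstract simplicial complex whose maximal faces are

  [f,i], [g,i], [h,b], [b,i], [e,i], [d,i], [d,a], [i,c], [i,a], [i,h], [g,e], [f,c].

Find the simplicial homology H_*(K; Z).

We work with the vertex ordering a < b < c < d < e < f < g < h < i. The simplices of K, each written with vertices in increasing order, are:

  0-simplices (9): a, b, c, d, e, f, g, h, i
  1-simplices (12): ad, ai, bh, bi, cf, ci, di, eg, ei, fi, gi, hi

Hence C_0 ≅ Z^9, C_1 ≅ Z^12.

The boundary map ∂_1: C_1 → C_0 is given by ∂[p,q] = [q] − [p]. For instance
  ∂ad = d − a.
As a 9×12 matrix over Z this has rank 8, with invariant factors (1,1,1,1,1,1,1,1).

From H_k ≅ ker(∂_k) / im(∂_{k+1}) we obtain:

  H_0: rank C_0 − rank ∂_1 = 9 − 8 = 1, and the invariant factors of ∂_1 are all 1, so H_0 = Z.
  H_1: rank ker ∂_1 − rank ∂_2 = (12 − 8) − 0 = 4, and there is no ∂_2, so H_1 = Z^4.

(K is a triangulation of a wedge of 4 circles.)

H_0 = Z,  H_1 = Z^4.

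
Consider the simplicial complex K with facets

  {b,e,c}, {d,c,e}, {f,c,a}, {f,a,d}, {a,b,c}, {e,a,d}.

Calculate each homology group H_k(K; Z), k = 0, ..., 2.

Order the vertices as a < b < c < d < e < f. Listing each simplex with vertices in this order, K has dimension 2 with simplices:

  0-simplices (6): a, b, c, d, e, f
  1-simplices (12): ab, ac, ad, ae, af, bc, be, cd, ce, cf, de, df
  2-simplices (6): abc, acf, ade, adf, bce, cde

giving chain groups C_0 ≅ Z^6, C_1 ≅ Z^12, C_2 ≅ Z^6.

∂_1: C_1 → C_0 maps an edge to its endpoints' difference, ∂[p,q] = q − p. For instance
  ∂af = f − a.
As a 6×12 matrix over Z this has rank 5, with invariant factors (1,1,1,1,1).

∂_2: C_2 → C_1 maps a triangle to the signed sum of its edges. For instance
  ∂cde = de − ce + cd,
  ∂abc = bc − ac + ab.
This gives a 12×6 integer matrix of rank 6; reducing to Smith normal form yields diagonal entries (1,1,1,1,1,1).

Now H_k = ker ∂_k / im ∂_{k+1}, so:

  H_0: rank C_0 − rank ∂_1 = 6 − 5 = 1, and the invariant factors of ∂_1 are all 1, so H_0 = Z.
  H_1: rank ker ∂_1 − rank ∂_2 = (12 − 5) − 6 = 1, and the invariant factors of ∂_2 are all 1, so H_1 = Z.
  H_2: rank ker ∂_2 − rank ∂_3 = (6 − 6) − 0 = 0, and there is no ∂_3, so H_2 = 0.

H_0 = Z,  H_1 = Z,  H_2 = 0.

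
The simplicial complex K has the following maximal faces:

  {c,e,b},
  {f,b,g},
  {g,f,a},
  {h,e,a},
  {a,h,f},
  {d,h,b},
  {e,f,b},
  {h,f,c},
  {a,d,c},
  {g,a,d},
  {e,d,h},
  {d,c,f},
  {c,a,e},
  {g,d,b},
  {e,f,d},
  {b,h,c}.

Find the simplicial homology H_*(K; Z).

H_0 ≅ Z,  H_1 ≅ Z^2,  H_2 ≅ Z.

Take the total order a < b < c < d < e < f < g < h on the vertex set. Then K (dimension 2) consists of the simplices:

  0-simplices (8): a, b, c, d, e, f, g, h
  1-simplices (24): ac, ad, ae, af, ag, ah, bc, bd, be, bf, bg, bh, cd, ce, cf, ch, de, df, dg, dh, ef, eh, fg, fh
  2-simplices (16): acd, ace, adg, aeh, afg, afh, bce, bch, bdg, bdh, bef, bfg, cdf, cfh, def, deh

giving chain groups C_0 ≅ Z^8, C_1 ≅ Z^24, C_2 ≅ Z^16.

The boundary map ∂_1: C_1 → C_0 maps an edge to its endpoints' difference, ∂[p,q] = q − p.
The resulting 8×24 matrix has rank 7, and its Smith normal form has invariant factors (1,1,1,1,1,1,1).

Boundary ∂_2: C_2 → C_1 maps a triangle to the signed sum of its edges. For instance
  ∂afg = fg − ag + af,
  ∂bfg = fg − bg + bf.
The 24×16 boundary matrix has rank 15 and Smith normal form diag(1,1,1,1,1,1,1,1,1,1,1,1,1,1,1).

From H_k ≅ ker(∂_k) / im(∂_{k+1}) we obtain:

  H_0: rank C_0 − rank ∂_1 = 8 − 7 = 1, and the invariant factors of ∂_1 are all 1, so H_0 = Z.
  H_1: rank ker ∂_1 − rank ∂_2 = (24 − 7) − 15 = 2, and the invariant factors of ∂_2 are all 1, so H_1 = Z^2.
  H_2: rank ker ∂_2 − rank ∂_3 = (16 − 15) − 0 = 1, and there is no ∂_3, so H_2 = Z.

As a check, the Euler characteristic is 8 − 24 + 16 = 0, which agrees with 1 − 2 + 1 = 0.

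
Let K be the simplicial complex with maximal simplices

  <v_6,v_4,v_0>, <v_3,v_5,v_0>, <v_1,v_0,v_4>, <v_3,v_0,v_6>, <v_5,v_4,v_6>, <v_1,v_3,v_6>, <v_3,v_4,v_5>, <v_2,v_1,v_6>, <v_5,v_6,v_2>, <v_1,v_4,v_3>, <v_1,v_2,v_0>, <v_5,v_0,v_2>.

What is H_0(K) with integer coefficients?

Fix the vertex order v_0 < v_1 < v_2 < v_3 < v_4 < v_5 < v_6 and write every simplex with vertices in increasing order. Then dim K = 2 and the simplices of K are:

  0-simplices (7): [v_0], [v_1], [v_2], [v_3], [v_4], [v_5], [v_6]
  1-simplices (18): (18 of them)
  2-simplices (12): (12 of them)

giving chain groups C_0 ≅ Z^7, C_1 ≅ Z^18, C_2 ≅ Z^12.

Boundary ∂_1: C_1 → C_0 sends each edge [p,q] (with p < q) to q − p. For instance
  ∂[v_1,v_4] = [v_4] − [v_1].
As a 7×18 matrix over Z this has rank 6, with invariant factors (1,1,1,1,1,1).

Boundary ∂_2: C_2 → C_1 sends each 2-simplex [p,q,r] to [q,r] − [p,r] + [p,q]. For instance
  ∂[v_0,v_1,v_2] = [v_1,v_2] − [v_0,v_2] + [v_0,v_1],
  ∂[v_3,v_4,v_5] = [v_4,v_5] − [v_3,v_5] + [v_3,v_4].
The resulting 18×12 matrix has rank 12, and its Smith normal form has invariant factors (1,1,1,1,1,1,1,1,1,1,1,2).

From H_k ≅ ker(∂_k) / im(∂_{k+1}) we obtain:

  H_0: rank C_0 − rank ∂_1 = 7 − 6 = 1, and the invariant factors of ∂_1 are all 1, so H_0 = Z.

H_0 = Z.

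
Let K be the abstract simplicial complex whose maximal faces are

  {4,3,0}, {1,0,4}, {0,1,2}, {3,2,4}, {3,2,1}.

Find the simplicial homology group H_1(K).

H_1 ≅ Z.

K has 5 vertices, 10 edges, 5 triangles.
rank ∂_1 = 4, rank ∂_2 = 5 ⇒ b_1 = 10 − 4 − 5 = 1; all invariant factors of ∂_2 are 1 so no torsion. So H_1 = Z.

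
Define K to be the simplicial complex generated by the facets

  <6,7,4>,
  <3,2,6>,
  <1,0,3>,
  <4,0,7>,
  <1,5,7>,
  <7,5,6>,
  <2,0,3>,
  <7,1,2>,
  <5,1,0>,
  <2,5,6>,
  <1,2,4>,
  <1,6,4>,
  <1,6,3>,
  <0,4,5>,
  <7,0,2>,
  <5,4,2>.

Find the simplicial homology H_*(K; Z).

H_0 = Z,  H_1 = Z^2,  H_2 = Z.

K has 8 vertices, 24 edges, 16 triangles.
rank ∂_0 = 0, rank ∂_1 = 7 ⇒ b_0 = 8 − 0 − 7 = 1; all invariant factors of ∂_1 are 1 so no torsion. So H_0 ≅ Z.
rank ∂_1 = 7, rank ∂_2 = 15 ⇒ b_1 = 24 − 7 − 15 = 2; all invariant factors of ∂_2 are 1 so no torsion. So H_1 ≅ Z^2.
rank ∂_2 = 15, rank ∂_3 = 0 ⇒ b_2 = 16 − 15 − 0 = 1. So H_2 ≅ Z.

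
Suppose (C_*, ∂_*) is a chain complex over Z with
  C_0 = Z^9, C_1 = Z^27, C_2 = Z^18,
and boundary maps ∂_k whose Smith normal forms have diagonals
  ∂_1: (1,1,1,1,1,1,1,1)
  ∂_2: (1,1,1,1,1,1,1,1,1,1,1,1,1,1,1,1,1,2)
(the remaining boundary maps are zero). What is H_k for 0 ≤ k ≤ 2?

H_0: b_0 = 9 − 0 − 8 = 1; torsion from ∂_1 factors > 1: none. So H_0 = Z.
H_1: b_1 = 27 − 8 − 18 = 1; torsion from ∂_2 factors > 1: [2]. So H_1 = Z ⊕ Z/2.
H_2: b_2 = 18 − 18 − 0 = 0; torsion from ∂_3 factors > 1: none. So H_2 = 0.

H_0 = Z,  H_1 = Z ⊕ Z/2,  H_2 = 0.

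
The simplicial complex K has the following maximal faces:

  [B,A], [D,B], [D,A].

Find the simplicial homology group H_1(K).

Take the total order A < B < D on the vertex set. Then K (dimension 1) consists of the simplices:

  0-simplices (3): A, B, D
  1-simplices (3): AB, AD, BD

giving chain groups C_0 ≅ Z^3, C_1 ≅ Z^3.

Boundary ∂_1: C_1 → C_0 is given by ∂[p,q] = [q] − [p].
This gives a 3×3 integer matrix of rank 2; reducing to Smith normal form yields diagonal entries (1,1).

Computing H_k = (kernel of ∂_k) / (image of ∂_{k+1}):

  H_1: rank ker ∂_1 − rank ∂_2 = (3 − 2) − 0 = 1, and there is no ∂_2, so H_1 = Z.

H_1 ≅ Z.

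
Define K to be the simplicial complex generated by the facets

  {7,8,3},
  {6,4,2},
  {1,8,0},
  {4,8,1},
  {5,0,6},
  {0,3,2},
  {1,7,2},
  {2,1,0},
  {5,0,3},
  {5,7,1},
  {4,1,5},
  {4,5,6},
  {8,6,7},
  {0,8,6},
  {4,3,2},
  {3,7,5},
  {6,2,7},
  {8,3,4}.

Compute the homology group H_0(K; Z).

H_0 = Z.

Take the total order 0 < 1 < 2 < 3 < 4 < 5 < 6 < 7 < 8 on the vertex set. Then K (dimension 2) consists of the simplices:

  0-simplices (9): [0], [1], [2], [3], [4], [5], [6], [7], [8]
  1-simplices (27): (27 of them)
  2-simplices (18): [0,1,2], [0,1,8], [0,2,3], [0,3,5], [0,5,6], [0,6,8], [1,2,7], [1,4,5], [1,4,8], [1,5,7], [2,3,4], [2,4,6], [2,6,7], [3,4,8], [3,5,7], [3,7,8], [4,5,6], [6,7,8]

giving chain groups C_0 ≅ Z^9, C_1 ≅ Z^27, C_2 ≅ Z^18.

∂_1: C_1 → C_0 is given by ∂[p,q] = [q] − [p]. For instance
  ∂[4,5] = [5] − [4].
The 9×27 boundary matrix has rank 8 and Smith normal form diag(1,1,1,1,1,1,1,1).

Boundary ∂_2: C_2 → C_1 acts by ∂[p,q,r] = [q,r] − [p,r] + [p,q]. For instance
  ∂[3,7,8] = [7,8] − [3,8] + [3,7],
  ∂[3,5,7] = [5,7] − [3,7] + [3,5].
As a 27×18 matrix over Z this has rank 17, with invariant factors (1,1,1,1,1,1,1,1,1,1,1,1,1,1,1,1,1).

Computing H_k = (kernel of ∂_k) / (image of ∂_{k+1}):

  H_0: rank C_0 − rank ∂_1 = 9 − 8 = 1, and the invariant factors of ∂_1 are all 1, so H_0 ≅ Z.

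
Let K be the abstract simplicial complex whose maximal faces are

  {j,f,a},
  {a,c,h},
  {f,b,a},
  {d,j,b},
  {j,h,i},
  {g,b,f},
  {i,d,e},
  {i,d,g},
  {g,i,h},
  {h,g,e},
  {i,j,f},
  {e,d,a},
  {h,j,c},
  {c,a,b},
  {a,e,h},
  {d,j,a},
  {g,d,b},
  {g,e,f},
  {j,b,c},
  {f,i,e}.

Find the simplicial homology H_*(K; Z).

H_0 = Z,  H_1 = Z ⊕ Z/2,  H_2 = 0.

We work with the vertex ordering a < b < c < d < e < f < g < h < i < j. The simplices of K, each written with vertices in increasing order, are:

  0-simplices (10): a, b, c, d, e, f, g, h, i, j
  1-simplices (30): ab, ac, ad, ae, af, ah, aj, bc, bd, bf, bg, bj, ch, cj, de, dg, di, dj, ef, eg, eh, ei, fg, fi, fj, gh, gi, hi, hj, ij
  2-simplices (20): abc, abf, ach, ade, adj, aeh, afj, bcj, bdg, bdj, bfg, chj, dei, dgi, efg, efi, egh, fij, ghi, hij

so the chain groups are C_0 ≅ Z^10, C_1 ≅ Z^30, C_2 ≅ Z^20.

The boundary map ∂_1: C_1 → C_0 sends each edge [p,q] (with p < q) to q − p.
The resulting 10×30 matrix has rank 9, and its Smith normal form has invariant factors (1,1,1,1,1,1,1,1,1).

The boundary map ∂_2: C_2 → C_1 maps a triangle to the signed sum of its edges. For instance
  ∂adj = dj − aj + ad,
  ∂abc = bc − ac + ab.
As a 30×20 matrix over Z this has rank 20, with invariant factors (1,1,1,1,1,1,1,1,1,1,1,1,1,1,1,1,1,1,1,2).

From H_k ≅ ker(∂_k) / im(∂_{k+1}) we obtain:

  H_0: rank C_0 − rank ∂_1 = 10 − 9 = 1, and the invariant factors of ∂_1 are all 1, so H_0 = Z.
  H_1: rank ker ∂_1 − rank ∂_2 = (30 − 9) − 20 = 1, and ∂_2 has invariant factor 2 > 1, so H_1 = Z ⊕ Z/2.
  H_2: rank ker ∂_2 − rank ∂_3 = (20 − 20) − 0 = 0, and there is no ∂_3, so H_2 = 0.

(K is a triangulation of the Klein bottle.)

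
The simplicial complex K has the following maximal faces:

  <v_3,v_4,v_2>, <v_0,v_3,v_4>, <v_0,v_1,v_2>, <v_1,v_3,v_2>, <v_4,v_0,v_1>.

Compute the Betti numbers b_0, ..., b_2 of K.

b_0 = 1, b_1 = 1, b_2 = 0.

Fix the vertex order v_0 < v_1 < v_2 < v_3 < v_4 and write every simplex with vertices in increasing order. Then dim K = 2 and the simplices of K are:

  0-simplices (5): [v_0], [v_1], [v_2], [v_3], [v_4]
  1-simplices (10): [v_0,v_1], [v_0,v_2], [v_0,v_3], [v_0,v_4], [v_1,v_2], [v_1,v_3], [v_1,v_4], [v_2,v_3], [v_2,v_4], [v_3,v_4]
  2-simplices (5): [v_0,v_1,v_2], [v_0,v_1,v_4], [v_0,v_3,v_4], [v_1,v_2,v_3], [v_2,v_3,v_4]

Hence C_0 ≅ Z^5, C_1 ≅ Z^10, C_2 ≅ Z^5.

∂_1: C_1 → C_0 maps an edge to its endpoints' difference, ∂[p,q] = q − p. For instance
  ∂[v_2,v_4] = [v_4] − [v_2].
The resulting 5×10 matrix has rank 4, and its Smith normal form has invariant factors (1,1,1,1).

Boundary ∂_2: C_2 → C_1 maps a triangle to the signed sum of its edges. For instance
  ∂[v_0,v_1,v_4] = [v_1,v_4] − [v_0,v_4] + [v_0,v_1],
  ∂[v_0,v_3,v_4] = [v_3,v_4] − [v_0,v_4] + [v_0,v_3].
The 10×5 boundary matrix has rank 5 and Smith normal form diag(1,1,1,1,1).

Computing H_k = (kernel of ∂_k) / (image of ∂_{k+1}):

  H_0: rank C_0 − rank ∂_1 = 5 − 4 = 1, and the invariant factors of ∂_1 are all 1, so H_0 = Z.
  H_1: rank ker ∂_1 − rank ∂_2 = (10 − 4) − 5 = 1, and the invariant factors of ∂_2 are all 1, so H_1 = Z.
  H_2: rank ker ∂_2 − rank ∂_3 = (5 − 5) − 0 = 0, and there is no ∂_3, so H_2 = 0.

As a check, the Euler characteristic is 5 − 10 + 5 = 0, which agrees with 1 − 1 + 0 = 0.

Hence the Betti numbers are b_0 = 1, b_1 = 1, b_2 = 0.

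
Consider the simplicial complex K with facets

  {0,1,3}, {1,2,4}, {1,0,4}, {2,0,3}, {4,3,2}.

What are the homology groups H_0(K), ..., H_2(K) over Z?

H_0 = Z,  H_1 = Z,  H_2 = 0.

Fix the vertex order 0 < 1 < 2 < 3 < 4 and write every simplex with vertices in increasing order. Then dim K = 2 and the simplices of K are:

  0-simplices (5): [0], [1], [2], [3], [4]
  1-simplices (10): [0,1], [0,2], [0,3], [0,4], [1,2], [1,3], [1,4], [2,3], [2,4], [3,4]
  2-simplices (5): [0,1,3], [0,1,4], [0,2,3], [1,2,4], [2,3,4]

giving chain groups C_0 ≅ Z^5, C_1 ≅ Z^10, C_2 ≅ Z^5.

Boundary ∂_1: C_1 → C_0 maps an edge to its endpoints' difference, ∂[p,q] = q − p. For instance
  ∂[0,2] = [2] − [0].
This gives a 5×10 integer matrix of rank 4; reducing to Smith normal form yields diagonal entries (1,1,1,1).

The boundary map ∂_2: C_2 → C_1 sends each 2-simplex [p,q,r] to [q,r] − [p,r] + [p,q]. For instance
  ∂[0,2,3] = [2,3] − [0,3] + [0,2],
  ∂[1,2,4] = [2,4] − [1,4] + [1,2].
This gives a 10×5 integer matrix of rank 5; reducing to Smith normal form yields diagonal entries (1,1,1,1,1).

Reading off H_k = ker ∂_k / im ∂_{k+1}:

  H_0: rank C_0 − rank ∂_1 = 5 − 4 = 1, and the invariant factors of ∂_1 are all 1, so H_0 ≅ Z.
  H_1: rank ker ∂_1 − rank ∂_2 = (10 − 4) − 5 = 1, and the invariant factors of ∂_2 are all 1, so H_1 ≅ Z.
  H_2: rank ker ∂_2 − rank ∂_3 = (5 − 5) − 0 = 0, and there is no ∂_3, so H_2 ≅ 0.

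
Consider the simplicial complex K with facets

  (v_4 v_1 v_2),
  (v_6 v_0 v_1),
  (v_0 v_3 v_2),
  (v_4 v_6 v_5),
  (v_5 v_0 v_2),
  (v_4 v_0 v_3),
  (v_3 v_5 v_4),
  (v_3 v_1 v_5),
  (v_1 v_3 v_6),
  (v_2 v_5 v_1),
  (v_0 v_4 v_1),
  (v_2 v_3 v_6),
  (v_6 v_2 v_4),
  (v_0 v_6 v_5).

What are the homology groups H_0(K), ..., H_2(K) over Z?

Fix the vertex order v_0 < v_1 < v_2 < v_3 < v_4 < v_5 < v_6 and write every simplex with vertices in increasing order. Then dim K = 2 and the simplices of K are:

  0-simplices (7): [v_0], [v_1], [v_2], [v_3], [v_4], [v_5], [v_6]
  1-simplices (21): (21 of them)
  2-simplices (14): (14 of them)

giving chain groups C_0 ≅ Z^7, C_1 ≅ Z^21, C_2 ≅ Z^14.

∂_1: C_1 → C_0 maps an edge to its endpoints' difference, ∂[p,q] = q − p.
This gives a 7×21 integer matrix of rank 6; reducing to Smith normal form yields diagonal entries (1,1,1,1,1,1).

Boundary ∂_2: C_2 → C_1 acts by ∂[p,q,r] = [q,r] − [p,r] + [p,q]. For instance
  ∂[v_1,v_2,v_5] = [v_2,v_5] − [v_1,v_5] + [v_1,v_2],
  ∂[v_1,v_3,v_6] = [v_3,v_6] − [v_1,v_6] + [v_1,v_3].
As a 21×14 matrix over Z this has rank 13, with invariant factors (1,1,1,1,1,1,1,1,1,1,1,1,1).

From H_k ≅ ker(∂_k) / im(∂_{k+1}) we obtain:

  H_0: rank C_0 − rank ∂_1 = 7 − 6 = 1, and the invariant factors of ∂_1 are all 1, so H_0 = Z.
  H_1: rank ker ∂_1 − rank ∂_2 = (21 − 6) − 13 = 2, and the invariant factors of ∂_2 are all 1, so H_1 = Z^2.
  H_2: rank ker ∂_2 − rank ∂_3 = (14 − 13) − 0 = 1, and there is no ∂_3, so H_2 = Z.

H_0 ≅ Z,  H_1 ≅ Z^2,  H_2 ≅ Z.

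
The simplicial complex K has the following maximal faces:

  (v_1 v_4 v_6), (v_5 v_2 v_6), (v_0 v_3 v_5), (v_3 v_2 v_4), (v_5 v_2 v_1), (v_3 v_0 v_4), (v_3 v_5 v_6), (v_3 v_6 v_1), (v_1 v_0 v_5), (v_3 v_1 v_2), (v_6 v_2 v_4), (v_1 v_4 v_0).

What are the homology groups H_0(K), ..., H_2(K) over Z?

H_0 ≅ Z,  H_1 ≅ Z/2,  H_2 = 0.

Order the vertices as v_0 < v_1 < v_2 < v_3 < v_4 < v_5 < v_6. Listing each simplex with vertices in this order, K has dimension 2 with simplices:

  0-simplices (7): [v_0], [v_1], [v_2], [v_3], [v_4], [v_5], [v_6]
  1-simplices (18): (18 of them)
  2-simplices (12): (12 of them)

giving chain groups C_0 ≅ Z^7, C_1 ≅ Z^18, C_2 ≅ Z^12.

Boundary ∂_1: C_1 → C_0 is given by ∂[p,q] = [q] − [p].
As a 7×18 matrix over Z this has rank 6, with invariant factors (1,1,1,1,1,1).

Boundary ∂_2: C_2 → C_1 acts by ∂[p,q,r] = [q,r] − [p,r] + [p,q]. For instance
  ∂[v_2,v_3,v_4] = [v_3,v_4] − [v_2,v_4] + [v_2,v_3],
  ∂[v_1,v_4,v_6] = [v_4,v_6] − [v_1,v_6] + [v_1,v_4].
The resulting 18×12 matrix has rank 12, and its Smith normal form has invariant factors (1,1,1,1,1,1,1,1,1,1,1,2).

From H_k ≅ ker(∂_k) / im(∂_{k+1}) we obtain:

  H_0: rank C_0 − rank ∂_1 = 7 − 6 = 1, and the invariant factors of ∂_1 are all 1, so H_0 ≅ Z.
  H_1: rank ker ∂_1 − rank ∂_2 = (18 − 6) − 12 = 0, and ∂_2 has invariant factor 2 > 1, so H_1 ≅ Z/2.
  H_2: rank ker ∂_2 − rank ∂_3 = (12 − 12) − 0 = 0, and there is no ∂_3, so H_2 ≅ 0.

As a check, the Euler characteristic is 7 − 18 + 12 = 1, which agrees with 1 − 0 + 0 = 1.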